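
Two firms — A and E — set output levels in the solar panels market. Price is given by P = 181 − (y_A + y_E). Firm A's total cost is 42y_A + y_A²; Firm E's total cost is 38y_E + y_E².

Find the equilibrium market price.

124.6

Firm A's profit: π = y_A(181 − (y_A + y_E)) − 42y_A − y_A².
∂π/∂y_A = 139 − 4y_A − y_E = 0, so y_A = 34.75 − 0.25y_E.
By the same steps for E: y_E = 35.75 − 0.25y_A.
Solving the two reaction functions simultaneously: (1 − (−0.25)(−0.25))y_A = 34.75 − 0.25·35.75, so 0.9375y_A = 25.8125 and y_A = 413/15.
Then y_E = 35.75 − 0.25·(413/15) = 433/15.
Equilibrium price: P = 181 − 56.4 = 124.6.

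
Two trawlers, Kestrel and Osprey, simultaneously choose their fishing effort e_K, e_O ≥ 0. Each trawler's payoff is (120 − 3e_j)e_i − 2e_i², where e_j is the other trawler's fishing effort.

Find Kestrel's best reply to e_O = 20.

15

Kestrel's payoff is (120 − 3e_O)e_K − 2e_K².
∂π/∂e_K = 120 − 3e_O − 4e_K = 0, so e_K = 30 − 0.75e_O.
At e_O = 20: e_K = 30 − 0.75·20 = 15.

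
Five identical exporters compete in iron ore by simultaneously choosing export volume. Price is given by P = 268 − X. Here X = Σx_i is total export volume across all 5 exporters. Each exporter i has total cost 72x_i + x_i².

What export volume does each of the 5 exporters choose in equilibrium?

A representative exporter's profit is π_i = x_i(268 − X) − 72x_i − x_i², with X = x_i + Σ_{j≠i} x_j.
First-order condition: 196 − 4x_i − Σ_{j≠i} x_j = 0.
Imposing symmetry (x_j = x for all j) turns Σ_{j≠i} x_j into 4x, so 196 = 8x and x = 24.5.

24.5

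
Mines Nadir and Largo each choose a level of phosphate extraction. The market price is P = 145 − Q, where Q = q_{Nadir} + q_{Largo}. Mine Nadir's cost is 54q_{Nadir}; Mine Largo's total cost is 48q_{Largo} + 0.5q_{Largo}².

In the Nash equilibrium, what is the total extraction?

Mine Nadir's profit: π = q_{Nadir}(145 − (q_{Nadir} + q_{Largo})) − 54q_{Nadir}.
∂π/∂q_{Nadir} = 91 − 2q_{Nadir} − q_{Largo} = 0, so q_{Nadir} = 45.5 − 0.5q_{Largo}.
For Largo: ∂π/∂q_{Largo} = 97 − 3q_{Largo} − q_{Nadir} = 0 ⇒ q_{Largo} = 97/3 − (1/3)q_{Nadir}.
Plugging q_{Largo} into Nadir's best response: q_{Nadir} = 45.5 − 0.5(97/3 − (1/3)q_{Nadir}) ⇒ (5/6)q_{Nadir} = 88/3, so q_{Nadir} = 35.2.
Then q_{Largo} = 97/3 − (1/3)·35.2 = 20.6.
Total extraction: 35.2 + 20.6 = 55.8.

55.8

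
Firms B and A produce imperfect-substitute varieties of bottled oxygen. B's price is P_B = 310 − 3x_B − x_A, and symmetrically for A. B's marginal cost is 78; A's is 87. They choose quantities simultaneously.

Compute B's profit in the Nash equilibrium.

3346.68

Firm B's profit: π = x_B(310 − 3x_B − x_A) − 78x_B.
∂π/∂x_B = 232 − 6x_B − x_A = 0 ⇒ x_B = 116/3 − (1/6)x_A.
Similarly x_A = 223/6 − (1/6)x_B.
Solving the two reaction functions simultaneously: (1 − (−1/6)(−1/6))x_B = 116/3 − (1/6)·(223/6), so (35/36)x_B = 1169/36 and x_B = 33.4.
Then x_A = 223/6 − (1/6)·33.4 = 31.6.
P_B = 310 − 3·33.4 − 31.6 = 178.2.
Profit = (178.2 − 78)·33.4 = 3346.68.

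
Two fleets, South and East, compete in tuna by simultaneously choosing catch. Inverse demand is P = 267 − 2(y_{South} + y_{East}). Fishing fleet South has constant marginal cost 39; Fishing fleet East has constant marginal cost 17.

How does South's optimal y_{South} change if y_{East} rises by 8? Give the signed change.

-4

Fishing fleet South's profit: π = y_{South}(267 − 2(y_{South} + y_{East})) − 39y_{South}.
∂π/∂y_{South} = 228 − 4y_{South} − 2y_{East} = 0, so y_{South} = 57 − 0.5y_{East}.
The reaction-function slope is −0.5, so an 8-unit rise in y_{East} moves y_{South} by −0.5 × 8 = −4. South's best response falls — the actions are strategic substitutes.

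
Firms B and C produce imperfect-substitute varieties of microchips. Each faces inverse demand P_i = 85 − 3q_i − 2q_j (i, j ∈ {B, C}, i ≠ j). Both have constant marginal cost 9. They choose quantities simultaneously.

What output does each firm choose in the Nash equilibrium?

Firm B's profit: π = q_B(85 − 3q_B − 2q_C) − 9q_B.
∂π/∂q_B = 76 − 6q_B − 2q_C = 0 ⇒ q_B = 38/3 − (1/3)q_C.
By symmetry q_C = q_B; substituting into the reaction function, (4/3)q_B = 38/3 and q_B = 9.5.

9.5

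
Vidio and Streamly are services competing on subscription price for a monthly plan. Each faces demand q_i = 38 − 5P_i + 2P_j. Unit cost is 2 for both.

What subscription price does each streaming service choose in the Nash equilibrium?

Vidio's profit: π = (P_{Vidio} − 2)(38 − 5P_{Vidio} + 2P_{Streamly}).
∂π/∂P_{Vidio} = 48 − 10P_{Vidio} + 2P_{Streamly} = 0 ⇒ P_{Vidio} = 4.8 + 0.2P_{Streamly}.
By symmetry P_{Streamly} = P_{Vidio}; substituting into the reaction function, 0.8P_{Vidio} = 4.8 and P_{Vidio} = 6.

6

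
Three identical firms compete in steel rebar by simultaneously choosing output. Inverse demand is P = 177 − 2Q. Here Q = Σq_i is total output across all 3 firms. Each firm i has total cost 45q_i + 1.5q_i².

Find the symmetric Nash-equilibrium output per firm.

12

A representative firm's profit is π_i = q_i(177 − 2Q) − 45q_i − 1.5q_i², with Q = q_i + Σ_{j≠i} q_j.
First-order condition: 132 − 7q_i − 2Σ_{j≠i} q_j = 0.
With identical firms, set every q_j = q: then 132 − 7q − 4q = 0, i.e. q = 132/11 = 12.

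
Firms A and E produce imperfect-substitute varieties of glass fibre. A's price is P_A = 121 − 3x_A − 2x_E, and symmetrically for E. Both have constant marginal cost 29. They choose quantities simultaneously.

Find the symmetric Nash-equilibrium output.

Firm A's profit: π = x_A(121 − 3x_A − 2x_E) − 29x_A.
∂π/∂x_A = 92 − 6x_A − 2x_E = 0 ⇒ x_A = 46/3 − (1/3)x_E.
The game is symmetric, so in equilibrium x_E = x_A: the reaction function gives (4/3)x_A = 46/3, hence x_A = 11.5.

11.5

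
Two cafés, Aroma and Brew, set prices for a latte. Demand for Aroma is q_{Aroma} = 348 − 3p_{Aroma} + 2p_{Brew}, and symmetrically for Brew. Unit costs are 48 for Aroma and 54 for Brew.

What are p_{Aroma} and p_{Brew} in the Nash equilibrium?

124.125, 126.375

Aroma's profit: π = (p_{Aroma} − 48)(348 − 3p_{Aroma} + 2p_{Brew}).
∂π/∂p_{Aroma} = 492 − 6p_{Aroma} + 2p_{Brew} = 0 ⇒ p_{Aroma} = 82 + (1/3)p_{Brew}.
Similarly p_{Brew} = 85 + (1/3)p_{Aroma}.
Plugging p_{Brew} into Aroma's best response: p_{Aroma} = 82 + (1/3)(85 + (1/3)p_{Aroma}) ⇒ (8/9)p_{Aroma} = 331/3, so p_{Aroma} = 124.125.
Then p_{Brew} = 85 + (1/3)·124.125 = 126.375.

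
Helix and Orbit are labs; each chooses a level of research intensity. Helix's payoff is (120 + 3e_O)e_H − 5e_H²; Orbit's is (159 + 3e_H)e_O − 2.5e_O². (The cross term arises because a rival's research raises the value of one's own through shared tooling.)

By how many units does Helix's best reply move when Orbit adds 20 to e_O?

6

Expanding Helix's payoff: 120e_H + 3e_Oe_H − 5e_H².
∂π/∂e_H = 120 + 3e_O − 10e_H = 0, so e_H = 12 + 0.3e_O.
The reaction-function slope is 0.3, so a 20-unit rise in e_O moves e_H by 0.3 × 20 = 6. Helix's best response rises — the actions are strategic complements.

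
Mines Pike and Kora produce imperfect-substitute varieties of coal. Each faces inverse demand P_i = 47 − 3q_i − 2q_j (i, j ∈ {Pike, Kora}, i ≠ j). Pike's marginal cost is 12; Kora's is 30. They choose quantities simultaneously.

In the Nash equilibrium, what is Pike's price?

Mine Pike's profit: π = q_{Pike}(47 − 3q_{Pike} − 2q_{Kora}) − 12q_{Pike}.
∂π/∂q_{Pike} = 35 − 6q_{Pike} − 2q_{Kora} = 0 ⇒ q_{Pike} = 35/6 − (1/3)q_{Kora}.
Similarly q_{Kora} = 17/6 − (1/3)q_{Pike}.
Plugging q_{Kora} into Pike's best response: q_{Pike} = 35/6 − (1/3)(17/6 − (1/3)q_{Pike}) ⇒ (8/9)q_{Pike} = 44/9, so q_{Pike} = 5.5.
Then q_{Kora} = 17/6 − (1/3)·5.5 = 1.
P_{Pike} = 47 − 3·5.5 − 2·1 = 28.5.

28.5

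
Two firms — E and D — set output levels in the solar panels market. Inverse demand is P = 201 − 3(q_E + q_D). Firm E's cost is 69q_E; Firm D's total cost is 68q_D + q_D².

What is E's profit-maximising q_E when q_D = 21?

11.5

Firm E's profit: π = q_E(201 − 3(q_E + q_D)) − 69q_E.
∂π/∂q_E = 132 − 6q_E − 3q_D = 0, so q_E = 22 − 0.5q_D.
At q_D = 21: q_E = 22 − 0.5·21 = 11.5.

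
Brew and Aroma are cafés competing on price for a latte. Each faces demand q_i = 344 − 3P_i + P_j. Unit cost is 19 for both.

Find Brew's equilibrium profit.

11236.32

Brew's profit: π = (P_{Brew} − 19)(344 − 3P_{Brew} + P_{Aroma}).
∂π/∂P_{Brew} = 401 − 6P_{Brew} + P_{Aroma} = 0 ⇒ P_{Brew} = 401/6 + (1/6)P_{Aroma}.
Setting P_{Brew} = P_{Aroma} in the reaction function: P_{Brew} = 401/6 + (1/6)P_{Brew}, so P_{Brew} = (401/6) / (5/6) = 80.2.
q_{Brew} = 344 − 3·80.2 + 80.2 = 183.6.
Profit = (80.2 − 19)·183.6 = 11236.32.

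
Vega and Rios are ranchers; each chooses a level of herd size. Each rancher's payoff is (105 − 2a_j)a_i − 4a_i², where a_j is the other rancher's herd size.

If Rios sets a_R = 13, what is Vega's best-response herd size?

Vega's payoff is (105 − 2a_R)a_V − 4a_V².
∂π/∂a_V = 105 − 2a_R − 8a_V = 0, so a_V = 13.125 − 0.25a_R.
At a_R = 13: a_V = 13.125 − 0.25·13 = 9.875.

9.875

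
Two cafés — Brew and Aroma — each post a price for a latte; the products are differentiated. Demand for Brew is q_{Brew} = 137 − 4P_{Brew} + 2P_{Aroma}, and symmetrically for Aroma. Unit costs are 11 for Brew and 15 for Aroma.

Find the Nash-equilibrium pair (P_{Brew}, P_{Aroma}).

Brew's profit: π = (P_{Brew} − 11)(137 − 4P_{Brew} + 2P_{Aroma}).
∂π/∂P_{Brew} = 181 − 8P_{Brew} + 2P_{Aroma} = 0 ⇒ P_{Brew} = 22.625 + 0.25P_{Aroma}.
Similarly P_{Aroma} = 24.625 + 0.25P_{Brew}.
Plugging P_{Aroma} into Brew's best response: P_{Brew} = 22.625 + 0.25(24.625 + 0.25P_{Brew}) ⇒ 0.9375P_{Brew} = 921/32, so P_{Brew} = 30.7.
Then P_{Aroma} = 24.625 + 0.25·30.7 = 32.3.

30.7, 32.3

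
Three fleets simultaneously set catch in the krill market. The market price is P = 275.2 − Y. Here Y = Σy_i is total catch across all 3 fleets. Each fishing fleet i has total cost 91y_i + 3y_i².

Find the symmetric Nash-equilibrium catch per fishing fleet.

18.42

A representative fishing fleet's profit is π_i = y_i(275.2 − Y) − 91y_i − 3y_i², with Y = y_i + Σ_{j≠i} y_j.
First-order condition: 184.2 − 8y_i − Σ_{j≠i} y_j = 0.
Imposing symmetry (y_j = y for all j) turns Σ_{j≠i} y_j into 2y, so 184.2 = 10y and y = 18.42.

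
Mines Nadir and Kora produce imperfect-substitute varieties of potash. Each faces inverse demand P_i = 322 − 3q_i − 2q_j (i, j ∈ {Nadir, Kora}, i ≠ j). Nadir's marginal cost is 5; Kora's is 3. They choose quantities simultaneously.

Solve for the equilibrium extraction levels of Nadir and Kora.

Mine Nadir's profit: π = q_{Nadir}(322 − 3q_{Nadir} − 2q_{Kora}) − 5q_{Nadir}.
∂π/∂q_{Nadir} = 317 − 6q_{Nadir} − 2q_{Kora} = 0 ⇒ q_{Nadir} = 317/6 − (1/3)q_{Kora}.
Similarly q_{Kora} = 319/6 − (1/3)q_{Nadir}.
Solving the two reaction functions simultaneously: (1 − (−1/3)(−1/3))q_{Nadir} = 317/6 − (1/3)·(319/6), so (8/9)q_{Nadir} = 316/9 and q_{Nadir} = 39.5.
Then q_{Kora} = 319/6 − (1/3)·39.5 = 40.

39.5, 40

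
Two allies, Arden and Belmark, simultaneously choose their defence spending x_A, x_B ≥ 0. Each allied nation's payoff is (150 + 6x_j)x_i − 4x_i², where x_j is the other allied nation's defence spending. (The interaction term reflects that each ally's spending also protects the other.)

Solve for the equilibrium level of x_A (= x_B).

Arden's payoff is (150 + 6x_B)x_A − 4x_A².
∂π/∂x_A = 150 + 6x_B − 8x_A = 0, so x_A = 18.75 + 0.75x_B.
Setting x_A = x_B in the reaction function: x_A = 18.75 + 0.75x_A, so x_A = 18.75 / 0.25 = 75.

75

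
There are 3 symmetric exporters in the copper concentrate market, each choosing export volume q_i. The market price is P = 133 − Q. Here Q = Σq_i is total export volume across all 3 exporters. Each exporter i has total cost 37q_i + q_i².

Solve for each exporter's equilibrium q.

16

A representative exporter's profit is π_i = q_i(133 − Q) − 37q_i − q_i², with Q = q_i + Σ_{j≠i} q_j.
First-order condition: 96 − 4q_i − Σ_{j≠i} q_j = 0.
In a symmetric equilibrium every exporter chooses the same q, so Σ_{j≠i} q_j = 2q. The condition becomes 96 − 6q = 0, giving q = 96/6 = 16.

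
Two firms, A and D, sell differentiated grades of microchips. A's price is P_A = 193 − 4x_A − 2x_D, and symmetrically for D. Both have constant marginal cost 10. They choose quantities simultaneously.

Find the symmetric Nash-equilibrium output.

18.3

Firm A's profit: π = x_A(193 − 4x_A − 2x_D) − 10x_A.
∂π/∂x_A = 183 − 8x_A − 2x_D = 0 ⇒ x_A = 22.875 − 0.25x_D.
By symmetry x_D = x_A; substituting into the reaction function, 1.25x_A = 22.875 and x_A = 18.3.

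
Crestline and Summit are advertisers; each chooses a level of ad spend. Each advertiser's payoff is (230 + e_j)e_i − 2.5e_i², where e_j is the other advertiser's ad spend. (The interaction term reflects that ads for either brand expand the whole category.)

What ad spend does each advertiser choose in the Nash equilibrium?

57.5

Crestline's payoff is (230 + e_S)e_C − 2.5e_C².
∂π/∂e_C = 230 + e_S − 5e_C = 0, so e_C = 46 + 0.2e_S.
By symmetry e_S = e_C; substituting into the reaction function, 0.8e_C = 46 and e_C = 57.5.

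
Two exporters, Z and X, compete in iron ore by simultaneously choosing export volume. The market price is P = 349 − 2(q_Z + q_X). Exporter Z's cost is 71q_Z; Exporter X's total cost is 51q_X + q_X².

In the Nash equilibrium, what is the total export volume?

Exporter Z's profit: π = q_Z(349 − 2(q_Z + q_X)) − 71q_Z.
∂π/∂q_Z = 278 − 4q_Z − 2q_X = 0, so q_Z = 69.5 − 0.5q_X.
For X: ∂π/∂q_X = 298 − 6q_X − 2q_Z = 0 ⇒ q_X = 149/3 − (1/3)q_Z.
Plugging q_X into Z's best response: q_Z = 69.5 − 0.5(149/3 − (1/3)q_Z) ⇒ (5/6)q_Z = 134/3, so q_Z = 53.6.
Then q_X = 149/3 − (1/3)·53.6 = 31.8.
Total export volume: 53.6 + 31.8 = 85.4.

85.4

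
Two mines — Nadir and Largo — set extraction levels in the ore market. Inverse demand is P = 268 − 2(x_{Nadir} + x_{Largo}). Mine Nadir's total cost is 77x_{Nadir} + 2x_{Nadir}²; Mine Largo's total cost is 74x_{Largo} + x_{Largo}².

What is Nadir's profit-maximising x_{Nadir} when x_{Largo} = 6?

Mine Nadir's profit: π = x_{Nadir}(268 − 2(x_{Nadir} + x_{Largo})) − 77x_{Nadir} − 2x_{Nadir}².
∂π/∂x_{Nadir} = 191 − 8x_{Nadir} − 2x_{Largo} = 0, so x_{Nadir} = 23.875 − 0.25x_{Largo}.
At x_{Largo} = 6: x_{Nadir} = 23.875 − 0.25·6 = 22.375.

22.375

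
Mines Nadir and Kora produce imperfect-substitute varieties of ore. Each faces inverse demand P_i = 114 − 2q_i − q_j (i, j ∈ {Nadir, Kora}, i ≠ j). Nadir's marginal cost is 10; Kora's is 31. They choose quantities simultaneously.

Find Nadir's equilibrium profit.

985.68

Mine Nadir's profit: π = q_{Nadir}(114 − 2q_{Nadir} − q_{Kora}) − 10q_{Nadir}.
∂π/∂q_{Nadir} = 104 − 4q_{Nadir} − q_{Kora} = 0 ⇒ q_{Nadir} = 26 − 0.25q_{Kora}.
Similarly q_{Kora} = 20.75 − 0.25q_{Nadir}.
Substituting the second reaction function into the first: q_{Nadir} = 26 − 0.25(20.75 − 0.25q_{Nadir}), which gives 0.9375q_{Nadir} = 20.8125 ⇒ q_{Nadir} = 22.2.
Then q_{Kora} = 20.75 − 0.25·22.2 = 15.2.
P_{Nadir} = 114 − 2·22.2 − 15.2 = 54.4.
Profit = (54.4 − 10)·22.2 = 985.68.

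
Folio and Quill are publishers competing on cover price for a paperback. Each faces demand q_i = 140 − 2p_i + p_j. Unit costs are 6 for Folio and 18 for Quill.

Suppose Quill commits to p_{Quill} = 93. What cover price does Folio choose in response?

61.25

Folio's profit: π = (p_{Folio} − 6)(140 − 2p_{Folio} + p_{Quill}).
∂π/∂p_{Folio} = 152 − 4p_{Folio} + p_{Quill} = 0 ⇒ p_{Folio} = 38 + 0.25p_{Quill}.
At p_{Quill} = 93: p_{Folio} = 38 + 0.25·93 = 61.25.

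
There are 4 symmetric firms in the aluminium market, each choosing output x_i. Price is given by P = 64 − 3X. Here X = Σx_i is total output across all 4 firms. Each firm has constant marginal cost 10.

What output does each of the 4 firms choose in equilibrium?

A representative firm's profit is π_i = x_i(64 − 3X) − 10x_i, with X = x_i + Σ_{j≠i} x_j.
First-order condition: 54 − 6x_i − 3Σ_{j≠i} x_j = 0.
With identical firms, set every x_j = x: then 54 − 6x − 9x = 0, i.e. x = 54/15 = 3.6.

3.6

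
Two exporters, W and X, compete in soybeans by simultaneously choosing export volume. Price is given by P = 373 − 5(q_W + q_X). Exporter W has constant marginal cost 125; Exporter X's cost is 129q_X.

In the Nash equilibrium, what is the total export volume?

Exporter W's profit: π = q_W(373 − 5(q_W + q_X)) − 125q_W.
∂π/∂q_W = 248 − 10q_W − 5q_X = 0, so q_W = 24.8 − 0.5q_X.
By the same steps for X: q_X = 24.4 − 0.5q_W.
Solving the two reaction functions simultaneously: (1 − (−0.5)(−0.5))q_W = 24.8 − 0.5·24.4, so 0.75q_W = 12.6 and q_W = 16.8.
Then q_X = 24.4 − 0.5·16.8 = 16.
Total export volume: 16.8 + 16 = 32.8.

32.8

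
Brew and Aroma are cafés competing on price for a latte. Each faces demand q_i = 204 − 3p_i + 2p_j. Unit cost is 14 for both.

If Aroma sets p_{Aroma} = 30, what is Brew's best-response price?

Brew's profit: π = (p_{Brew} − 14)(204 − 3p_{Brew} + 2p_{Aroma}).
∂π/∂p_{Brew} = 246 − 6p_{Brew} + 2p_{Aroma} = 0 ⇒ p_{Brew} = 41 + (1/3)p_{Aroma}.
At p_{Aroma} = 30: p_{Brew} = 41 + (1/3)·30 = 51.

51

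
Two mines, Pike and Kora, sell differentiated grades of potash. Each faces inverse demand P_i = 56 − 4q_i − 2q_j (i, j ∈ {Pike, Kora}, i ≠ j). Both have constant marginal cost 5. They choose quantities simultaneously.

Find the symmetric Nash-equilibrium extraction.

5.1

Mine Pike's profit: π = q_{Pike}(56 − 4q_{Pike} − 2q_{Kora}) − 5q_{Pike}.
∂π/∂q_{Pike} = 51 − 8q_{Pike} − 2q_{Kora} = 0 ⇒ q_{Pike} = 6.375 − 0.25q_{Kora}.
The game is symmetric, so in equilibrium q_{Kora} = q_{Pike}: the reaction function gives 1.25q_{Pike} = 6.375, hence q_{Pike} = 5.1.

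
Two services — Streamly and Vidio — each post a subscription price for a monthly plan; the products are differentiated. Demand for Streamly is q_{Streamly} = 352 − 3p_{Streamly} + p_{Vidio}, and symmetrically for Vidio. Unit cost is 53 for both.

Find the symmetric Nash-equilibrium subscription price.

Streamly's profit: π = (p_{Streamly} − 53)(352 − 3p_{Streamly} + p_{Vidio}).
∂π/∂p_{Streamly} = 511 − 6p_{Streamly} + p_{Vidio} = 0 ⇒ p_{Streamly} = 511/6 + (1/6)p_{Vidio}.
Setting p_{Streamly} = p_{Vidio} in the reaction function: p_{Streamly} = 511/6 + (1/6)p_{Streamly}, so p_{Streamly} = (511/6) / (5/6) = 102.2.

102.2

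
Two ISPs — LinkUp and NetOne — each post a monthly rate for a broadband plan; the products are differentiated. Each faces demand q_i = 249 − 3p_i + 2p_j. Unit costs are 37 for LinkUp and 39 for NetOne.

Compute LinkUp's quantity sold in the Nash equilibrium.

160.125

LinkUp's profit: π = (p_{LinkUp} − 37)(249 − 3p_{LinkUp} + 2p_{NetOne}).
∂π/∂p_{LinkUp} = 360 − 6p_{LinkUp} + 2p_{NetOne} = 0 ⇒ p_{LinkUp} = 60 + (1/3)p_{NetOne}.
Similarly p_{NetOne} = 61 + (1/3)p_{LinkUp}.
Plugging p_{NetOne} into LinkUp's best response: p_{LinkUp} = 60 + (1/3)(61 + (1/3)p_{LinkUp}) ⇒ (8/9)p_{LinkUp} = 241/3, so p_{LinkUp} = 90.375.
Then p_{NetOne} = 61 + (1/3)·90.375 = 91.125.
q_{LinkUp} = 249 − 3·90.375 + 2·91.125 = 160.125.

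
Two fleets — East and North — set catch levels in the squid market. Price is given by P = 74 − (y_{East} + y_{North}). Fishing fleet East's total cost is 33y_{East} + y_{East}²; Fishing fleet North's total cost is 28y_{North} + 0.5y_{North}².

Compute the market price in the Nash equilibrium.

54

Fishing fleet East's profit: π = y_{East}(74 − (y_{East} + y_{North})) − 33y_{East} − y_{East}².
∂π/∂y_{East} = 41 − 4y_{East} − y_{North} = 0, so y_{East} = 10.25 − 0.25y_{North}.
For North: ∂π/∂y_{North} = 46 − 3y_{North} − y_{East} = 0 ⇒ y_{North} = 46/3 − (1/3)y_{East}.
Solving the two reaction functions simultaneously: (1 − (−0.25)(−1/3))y_{East} = 10.25 − 0.25·(46/3), so (11/12)y_{East} = 77/12 and y_{East} = 7.
Then y_{North} = 46/3 − (1/3)·7 = 13.
Equilibrium price: P = 74 − 20 = 54.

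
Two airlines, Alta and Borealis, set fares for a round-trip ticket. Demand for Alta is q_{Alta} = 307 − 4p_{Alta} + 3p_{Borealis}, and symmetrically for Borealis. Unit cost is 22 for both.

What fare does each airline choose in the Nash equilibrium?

79

Alta's profit: π = (p_{Alta} − 22)(307 − 4p_{Alta} + 3p_{Borealis}).
∂π/∂p_{Alta} = 395 − 8p_{Alta} + 3p_{Borealis} = 0 ⇒ p_{Alta} = 49.375 + 0.375p_{Borealis}.
The game is symmetric, so in equilibrium p_{Borealis} = p_{Alta}: the reaction function gives 0.625p_{Alta} = 49.375, hence p_{Alta} = 79.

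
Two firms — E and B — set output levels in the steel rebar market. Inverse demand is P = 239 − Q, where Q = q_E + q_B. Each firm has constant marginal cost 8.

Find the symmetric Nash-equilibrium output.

Firm E's profit: π = q_E(239 − (q_E + q_B)) − 8q_E.
∂π/∂q_E = 231 − 2q_E − q_B = 0, so q_E = 115.5 − 0.5q_B.
Setting q_E = q_B in the reaction function: q_E = 115.5 − 0.5q_E, so q_E = 115.5 / 1.5 = 77.

77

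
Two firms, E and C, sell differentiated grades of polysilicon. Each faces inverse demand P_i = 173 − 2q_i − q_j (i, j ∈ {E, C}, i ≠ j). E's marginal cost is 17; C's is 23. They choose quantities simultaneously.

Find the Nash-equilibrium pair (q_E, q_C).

Firm E's profit: π = q_E(173 − 2q_E − q_C) − 17q_E.
∂π/∂q_E = 156 − 4q_E − q_C = 0 ⇒ q_E = 39 − 0.25q_C.
Similarly q_C = 37.5 − 0.25q_E.
Plugging q_C into E's best response: q_E = 39 − 0.25(37.5 − 0.25q_E) ⇒ 0.9375q_E = 29.625, so q_E = 31.6.
Then q_C = 37.5 − 0.25·31.6 = 29.6.

31.6, 29.6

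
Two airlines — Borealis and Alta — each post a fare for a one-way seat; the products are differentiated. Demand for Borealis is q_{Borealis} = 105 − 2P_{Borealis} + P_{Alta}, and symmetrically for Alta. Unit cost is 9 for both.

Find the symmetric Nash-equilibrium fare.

Borealis's profit: π = (P_{Borealis} − 9)(105 − 2P_{Borealis} + P_{Alta}).
∂π/∂P_{Borealis} = 123 − 4P_{Borealis} + P_{Alta} = 0 ⇒ P_{Borealis} = 30.75 + 0.25P_{Alta}.
The game is symmetric, so in equilibrium P_{Alta} = P_{Borealis}: the reaction function gives 0.75P_{Borealis} = 30.75, hence P_{Borealis} = 41.

41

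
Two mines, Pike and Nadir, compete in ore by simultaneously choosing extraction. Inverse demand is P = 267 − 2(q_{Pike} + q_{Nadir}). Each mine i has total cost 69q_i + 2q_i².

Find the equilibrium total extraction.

Mine Pike's profit: π = q_{Pike}(267 − 2(q_{Pike} + q_{Nadir})) − 69q_{Pike} − 2q_{Pike}².
∂π/∂q_{Pike} = 198 − 8q_{Pike} − 2q_{Nadir} = 0, so q_{Pike} = 24.75 − 0.25q_{Nadir}.
By symmetry q_{Nadir} = q_{Pike}; substituting into the reaction function, 1.25q_{Pike} = 24.75 and q_{Pike} = 19.8.
Total extraction: 19.8 + 19.8 = 39.6.

39.6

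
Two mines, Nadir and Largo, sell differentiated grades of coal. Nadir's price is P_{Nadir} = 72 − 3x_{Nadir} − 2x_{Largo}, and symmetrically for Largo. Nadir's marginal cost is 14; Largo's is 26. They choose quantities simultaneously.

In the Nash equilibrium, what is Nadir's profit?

Mine Nadir's profit: π = x_{Nadir}(72 − 3x_{Nadir} − 2x_{Largo}) − 14x_{Nadir}.
∂π/∂x_{Nadir} = 58 − 6x_{Nadir} − 2x_{Largo} = 0 ⇒ x_{Nadir} = 29/3 − (1/3)x_{Largo}.
Similarly x_{Largo} = 23/3 − (1/3)x_{Nadir}.
Plugging x_{Largo} into Nadir's best response: x_{Nadir} = 29/3 − (1/3)(23/3 − (1/3)x_{Nadir}) ⇒ (8/9)x_{Nadir} = 64/9, so x_{Nadir} = 8.
Then x_{Largo} = 23/3 − (1/3)·8 = 5.
P_{Nadir} = 72 − 3·8 − 2·5 = 38.
Profit = (38 − 14)·8 = 192.

192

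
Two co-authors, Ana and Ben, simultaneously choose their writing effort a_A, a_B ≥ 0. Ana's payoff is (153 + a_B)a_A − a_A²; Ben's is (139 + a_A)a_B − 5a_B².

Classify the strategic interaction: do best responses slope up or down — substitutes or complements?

Expanding Ana's payoff: 153a_A + a_Ba_A − a_A².
∂π/∂a_A = 153 + a_B − 2a_A = 0, so a_A = 76.5 + 0.5a_B.
The best-response slope da_A/da_B = 0.5 > 0: the reaction function is upward-sloping, so the choices are strategic complements.

strategic complements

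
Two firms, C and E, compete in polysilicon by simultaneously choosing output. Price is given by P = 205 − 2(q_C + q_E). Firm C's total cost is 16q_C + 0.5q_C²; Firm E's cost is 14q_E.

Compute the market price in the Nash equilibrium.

86.125

Firm C's profit: π = q_C(205 − 2(q_C + q_E)) − 16q_C − 0.5q_C².
∂π/∂q_C = 189 − 5q_C − 2q_E = 0, so q_C = 37.8 − 0.4q_E.
For E: ∂π/∂q_E = 191 − 4q_E − 2q_C = 0 ⇒ q_E = 47.75 − 0.5q_C.
Substituting the second reaction function into the first: q_C = 37.8 − 0.4(47.75 − 0.5q_C), which gives 0.8q_C = 18.7 ⇒ q_C = 23.375.
Then q_E = 47.75 − 0.5·23.375 = 36.0625.
Equilibrium price: P = 205 − 2·59.4375 = 86.125.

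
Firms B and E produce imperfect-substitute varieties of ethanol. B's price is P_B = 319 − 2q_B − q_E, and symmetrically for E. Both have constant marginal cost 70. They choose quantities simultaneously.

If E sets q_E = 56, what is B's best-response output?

48.25

Firm B's profit: π = q_B(319 − 2q_B − q_E) − 70q_B.
∂π/∂q_B = 249 − 4q_B − q_E = 0 ⇒ q_B = 62.25 − 0.25q_E.
At q_E = 56: q_B = 62.25 − 0.25·56 = 48.25.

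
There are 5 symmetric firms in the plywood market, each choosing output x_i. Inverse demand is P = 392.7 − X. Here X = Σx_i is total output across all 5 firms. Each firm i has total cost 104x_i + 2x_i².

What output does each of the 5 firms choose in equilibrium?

28.87

A representative firm's profit is π_i = x_i(392.7 − X) − 104x_i − 2x_i², with X = x_i + Σ_{j≠i} x_j.
First-order condition: 288.7 − 6x_i − Σ_{j≠i} x_j = 0.
Imposing symmetry (x_j = x for all j) turns Σ_{j≠i} x_j into 4x, so 288.7 = 10x and x = 28.87.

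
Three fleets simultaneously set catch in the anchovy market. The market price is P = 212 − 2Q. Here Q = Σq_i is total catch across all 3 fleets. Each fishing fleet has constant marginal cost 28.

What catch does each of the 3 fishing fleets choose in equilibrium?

23

A representative fishing fleet's profit is π_i = q_i(212 − 2Q) − 28q_i, with Q = q_i + Σ_{j≠i} q_j.
First-order condition: 184 − 4q_i − 2Σ_{j≠i} q_j = 0.
In a symmetric equilibrium every fishing fleet chooses the same q, so Σ_{j≠i} q_j = 2q. The condition becomes 184 − 8q = 0, giving q = 184/8 = 23.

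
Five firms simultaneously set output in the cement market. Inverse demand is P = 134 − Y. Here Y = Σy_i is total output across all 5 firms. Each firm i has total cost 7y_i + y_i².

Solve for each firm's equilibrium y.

A representative firm's profit is π_i = y_i(134 − Y) − 7y_i − y_i², with Y = y_i + Σ_{j≠i} y_j.
First-order condition: 127 − 4y_i − Σ_{j≠i} y_j = 0.
Imposing symmetry (y_j = y for all j) turns Σ_{j≠i} y_j into 4y, so 127 = 8y and y = 15.875.

15.875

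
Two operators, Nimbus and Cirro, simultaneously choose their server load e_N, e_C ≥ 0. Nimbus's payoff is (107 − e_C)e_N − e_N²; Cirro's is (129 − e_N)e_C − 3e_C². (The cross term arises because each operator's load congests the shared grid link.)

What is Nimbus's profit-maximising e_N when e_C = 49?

Expanding Nimbus's payoff: 107e_N − e_Ce_N − e_N².
∂π/∂e_N = 107 − e_C − 2e_N = 0, so e_N = 53.5 − 0.5e_C.
At e_C = 49: e_N = 53.5 − 0.5·49 = 29.

29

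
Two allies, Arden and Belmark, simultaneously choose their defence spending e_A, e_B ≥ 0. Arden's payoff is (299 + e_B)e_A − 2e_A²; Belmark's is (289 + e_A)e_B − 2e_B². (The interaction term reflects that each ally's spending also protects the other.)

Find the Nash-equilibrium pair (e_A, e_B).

99, 97

Expanding Arden's payoff: 299e_A + e_Be_A − 2e_A².
∂π/∂e_A = 299 + e_B − 4e_A = 0, so e_A = 74.75 + 0.25e_B.
Likewise for Belmark: e_B = 72.25 + 0.25e_A.
Solving the two reaction functions simultaneously: (1 − (0.25)(0.25))e_A = 74.75 + 0.25·72.25, so 0.9375e_A = 92.8125 and e_A = 99.
Then e_B = 72.25 + 0.25·99 = 97.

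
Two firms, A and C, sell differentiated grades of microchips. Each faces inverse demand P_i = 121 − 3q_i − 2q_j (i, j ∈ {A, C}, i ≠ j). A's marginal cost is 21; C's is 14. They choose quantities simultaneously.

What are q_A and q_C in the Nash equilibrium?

Firm A's profit: π = q_A(121 − 3q_A − 2q_C) − 21q_A.
∂π/∂q_A = 100 − 6q_A − 2q_C = 0 ⇒ q_A = 50/3 − (1/3)q_C.
Similarly q_C = 107/6 − (1/3)q_A.
Solving the two reaction functions simultaneously: (1 − (−1/3)(−1/3))q_A = 50/3 − (1/3)·(107/6), so (8/9)q_A = 193/18 and q_A = 12.0625.
Then q_C = 107/6 − (1/3)·12.0625 = 13.8125.

12.0625, 13.8125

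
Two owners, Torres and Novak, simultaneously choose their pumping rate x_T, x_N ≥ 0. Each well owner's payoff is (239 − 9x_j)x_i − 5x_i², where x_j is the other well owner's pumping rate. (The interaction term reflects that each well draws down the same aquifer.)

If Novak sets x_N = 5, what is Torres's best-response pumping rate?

Torres's payoff is (239 − 9x_N)x_T − 5x_T².
∂π/∂x_T = 239 − 9x_N − 10x_T = 0, so x_T = 23.9 − 0.9x_N.
At x_N = 5: x_T = 23.9 − 0.9·5 = 19.4.

19.4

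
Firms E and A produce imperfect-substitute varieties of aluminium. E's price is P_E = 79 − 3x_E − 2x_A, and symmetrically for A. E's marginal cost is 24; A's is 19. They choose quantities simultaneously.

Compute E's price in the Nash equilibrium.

43.6875

Firm E's profit: π = x_E(79 − 3x_E − 2x_A) − 24x_E.
∂π/∂x_E = 55 − 6x_E − 2x_A = 0 ⇒ x_E = 55/6 − (1/3)x_A.
Similarly x_A = 10 − (1/3)x_E.
Plugging x_A into E's best response: x_E = 55/6 − (1/3)(10 − (1/3)x_E) ⇒ (8/9)x_E = 35/6, so x_E = 6.5625.
Then x_A = 10 − (1/3)·6.5625 = 7.8125.
P_E = 79 − 3·6.5625 − 2·7.8125 = 43.6875.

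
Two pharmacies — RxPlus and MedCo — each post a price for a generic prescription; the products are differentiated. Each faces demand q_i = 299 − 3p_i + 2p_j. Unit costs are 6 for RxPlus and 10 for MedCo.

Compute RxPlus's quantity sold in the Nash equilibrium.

RxPlus's profit: π = (p_{RxPlus} − 6)(299 − 3p_{RxPlus} + 2p_{MedCo}).
∂π/∂p_{RxPlus} = 317 − 6p_{RxPlus} + 2p_{MedCo} = 0 ⇒ p_{RxPlus} = 317/6 + (1/3)p_{MedCo}.
Similarly p_{MedCo} = 329/6 + (1/3)p_{RxPlus}.
Plugging p_{MedCo} into RxPlus's best response: p_{RxPlus} = 317/6 + (1/3)(329/6 + (1/3)p_{RxPlus}) ⇒ (8/9)p_{RxPlus} = 640/9, so p_{RxPlus} = 80.
Then p_{MedCo} = 329/6 + (1/3)·80 = 81.5.
q_{RxPlus} = 299 − 3·80 + 2·81.5 = 222.

222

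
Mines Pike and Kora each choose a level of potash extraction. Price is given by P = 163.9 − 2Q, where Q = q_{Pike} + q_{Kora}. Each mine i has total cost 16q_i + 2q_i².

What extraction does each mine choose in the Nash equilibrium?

14.79

Mine Pike's profit: π = q_{Pike}(163.9 − 2(q_{Pike} + q_{Kora})) − 16q_{Pike} − 2q_{Pike}².
∂π/∂q_{Pike} = 147.9 − 8q_{Pike} − 2q_{Kora} = 0, so q_{Pike} = 18.4875 − 0.25q_{Kora}.
By symmetry q_{Kora} = q_{Pike}; substituting into the reaction function, 1.25q_{Pike} = 18.4875 and q_{Pike} = 14.79.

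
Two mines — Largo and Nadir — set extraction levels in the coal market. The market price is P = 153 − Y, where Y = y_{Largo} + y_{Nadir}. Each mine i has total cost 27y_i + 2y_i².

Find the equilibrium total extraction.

36

Mine Largo's profit: π = y_{Largo}(153 − (y_{Largo} + y_{Nadir})) − 27y_{Largo} − 2y_{Largo}².
∂π/∂y_{Largo} = 126 − 6y_{Largo} − y_{Nadir} = 0, so y_{Largo} = 21 − (1/6)y_{Nadir}.
Setting y_{Largo} = y_{Nadir} in the reaction function: y_{Largo} = 21 − (1/6)y_{Largo}, so y_{Largo} = 21 / (7/6) = 18.
Total extraction: 18 + 18 = 36.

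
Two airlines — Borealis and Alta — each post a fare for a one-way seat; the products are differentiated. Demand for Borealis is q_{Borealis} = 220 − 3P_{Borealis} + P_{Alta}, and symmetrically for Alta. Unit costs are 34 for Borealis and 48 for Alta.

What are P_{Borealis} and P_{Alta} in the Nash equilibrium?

Borealis's profit: π = (P_{Borealis} − 34)(220 − 3P_{Borealis} + P_{Alta}).
∂π/∂P_{Borealis} = 322 − 6P_{Borealis} + P_{Alta} = 0 ⇒ P_{Borealis} = 161/3 + (1/6)P_{Alta}.
Similarly P_{Alta} = 182/3 + (1/6)P_{Borealis}.
Plugging P_{Alta} into Borealis's best response: P_{Borealis} = 161/3 + (1/6)(182/3 + (1/6)P_{Borealis}) ⇒ (35/36)P_{Borealis} = 574/9, so P_{Borealis} = 65.6.
Then P_{Alta} = 182/3 + (1/6)·65.6 = 71.6.

65.6, 71.6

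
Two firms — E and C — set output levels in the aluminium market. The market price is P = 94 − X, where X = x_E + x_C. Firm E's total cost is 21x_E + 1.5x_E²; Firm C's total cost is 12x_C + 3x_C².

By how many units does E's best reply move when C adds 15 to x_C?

Firm E's profit: π = x_E(94 − (x_E + x_C)) − 21x_E − 1.5x_E².
∂π/∂x_E = 73 − 5x_E − x_C = 0, so x_E = 14.6 − 0.2x_C.
The reaction-function slope is −0.2, so a 15-unit rise in x_C moves x_E by −0.2 × 15 = −3. E's best response falls — the actions are strategic substitutes.

-3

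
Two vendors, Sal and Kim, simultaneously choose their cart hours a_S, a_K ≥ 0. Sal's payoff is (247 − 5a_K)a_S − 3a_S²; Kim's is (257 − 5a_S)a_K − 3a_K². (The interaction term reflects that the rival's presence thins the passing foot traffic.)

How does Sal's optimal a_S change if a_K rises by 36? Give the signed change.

Expanding Sal's payoff: 247a_S − 5a_Ka_S − 3a_S².
∂π/∂a_S = 247 − 5a_K − 6a_S = 0, so a_S = 247/6 − (5/6)a_K.
The reaction-function slope is −5/6, so a 36-unit rise in a_K moves a_S by −5/6 × 36 = −30. Sal's best response falls — the actions are strategic substitutes.

-30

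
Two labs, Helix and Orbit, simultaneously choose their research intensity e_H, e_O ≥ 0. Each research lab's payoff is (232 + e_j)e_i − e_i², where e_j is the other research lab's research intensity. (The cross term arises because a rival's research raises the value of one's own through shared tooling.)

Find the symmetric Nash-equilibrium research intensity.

Helix's payoff is (232 + e_O)e_H − e_H².
∂π/∂e_H = 232 + e_O − 2e_H = 0, so e_H = 116 + 0.5e_O.
Setting e_H = e_O in the reaction function: e_H = 116 + 0.5e_H, so e_H = 116 / 0.5 = 232.

232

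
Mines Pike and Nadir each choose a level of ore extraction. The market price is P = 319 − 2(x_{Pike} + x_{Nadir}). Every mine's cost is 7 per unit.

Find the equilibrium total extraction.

104

Mine Pike's profit: π = x_{Pike}(319 − 2(x_{Pike} + x_{Nadir})) − 7x_{Pike}.
∂π/∂x_{Pike} = 312 − 4x_{Pike} − 2x_{Nadir} = 0, so x_{Pike} = 78 − 0.5x_{Nadir}.
Setting x_{Pike} = x_{Nadir} in the reaction function: x_{Pike} = 78 − 0.5x_{Pike}, so x_{Pike} = 78 / 1.5 = 52.
Total extraction: 52 + 52 = 104.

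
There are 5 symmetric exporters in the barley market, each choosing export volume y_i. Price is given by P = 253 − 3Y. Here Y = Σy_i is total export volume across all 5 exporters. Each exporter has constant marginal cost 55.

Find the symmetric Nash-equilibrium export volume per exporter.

11

A representative exporter's profit is π_i = y_i(253 − 3Y) − 55y_i, with Y = y_i + Σ_{j≠i} y_j.
First-order condition: 198 − 6y_i − 3Σ_{j≠i} y_j = 0.
In a symmetric equilibrium every exporter chooses the same y, so Σ_{j≠i} y_j = 4y. The condition becomes 198 − 18y = 0, giving y = 198/18 = 11.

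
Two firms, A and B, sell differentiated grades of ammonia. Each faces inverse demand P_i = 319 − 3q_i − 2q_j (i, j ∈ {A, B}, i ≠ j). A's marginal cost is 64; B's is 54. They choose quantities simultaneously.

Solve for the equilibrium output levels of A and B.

Firm A's profit: π = q_A(319 − 3q_A − 2q_B) − 64q_A.
∂π/∂q_A = 255 − 6q_A − 2q_B = 0 ⇒ q_A = 42.5 − (1/3)q_B.
Similarly q_B = 265/6 − (1/3)q_A.
Solving the two reaction functions simultaneously: (1 − (−1/3)(−1/3))q_A = 42.5 − (1/3)·(265/6), so (8/9)q_A = 250/9 and q_A = 31.25.
Then q_B = 265/6 − (1/3)·31.25 = 33.75.

31.25, 33.75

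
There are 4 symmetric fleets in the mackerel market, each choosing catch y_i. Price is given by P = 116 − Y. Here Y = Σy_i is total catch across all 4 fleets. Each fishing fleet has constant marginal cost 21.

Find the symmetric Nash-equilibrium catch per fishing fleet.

19

A representative fishing fleet's profit is π_i = y_i(116 − Y) − 21y_i, with Y = y_i + Σ_{j≠i} y_j.
First-order condition: 95 − 2y_i − Σ_{j≠i} y_j = 0.
Imposing symmetry (y_j = y for all j) turns Σ_{j≠i} y_j into 3y, so 95 = 5y and y = 19.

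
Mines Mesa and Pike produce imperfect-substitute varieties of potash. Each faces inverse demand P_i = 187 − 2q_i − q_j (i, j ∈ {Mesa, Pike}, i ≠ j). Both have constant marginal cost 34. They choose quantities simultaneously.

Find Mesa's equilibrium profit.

1872.72

Mine Mesa's profit: π = q_{Mesa}(187 − 2q_{Mesa} − q_{Pike}) − 34q_{Mesa}.
∂π/∂q_{Mesa} = 153 − 4q_{Mesa} − q_{Pike} = 0 ⇒ q_{Mesa} = 38.25 − 0.25q_{Pike}.
Setting q_{Mesa} = q_{Pike} in the reaction function: q_{Mesa} = 38.25 − 0.25q_{Mesa}, so q_{Mesa} = 38.25 / 1.25 = 30.6.
P_{Mesa} = 187 − 2·30.6 − 30.6 = 95.2.
Profit = (95.2 − 34)·30.6 = 1872.72.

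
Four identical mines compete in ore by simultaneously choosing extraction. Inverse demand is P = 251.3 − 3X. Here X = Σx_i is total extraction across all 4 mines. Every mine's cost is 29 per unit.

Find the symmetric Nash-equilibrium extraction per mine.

A representative mine's profit is π_i = x_i(251.3 − 3X) − 29x_i, with X = x_i + Σ_{j≠i} x_j.
First-order condition: 222.3 − 6x_i − 3Σ_{j≠i} x_j = 0.
With identical mines, set every x_j = x: then 222.3 − 6x − 9x = 0, i.e. x = 222.3/15 = 14.82.

14.82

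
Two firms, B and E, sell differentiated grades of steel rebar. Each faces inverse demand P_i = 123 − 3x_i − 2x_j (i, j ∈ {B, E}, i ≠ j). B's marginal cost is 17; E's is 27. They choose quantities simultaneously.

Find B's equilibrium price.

Firm B's profit: π = x_B(123 − 3x_B − 2x_E) − 17x_B.
∂π/∂x_B = 106 − 6x_B − 2x_E = 0 ⇒ x_B = 53/3 − (1/3)x_E.
Similarly x_E = 16 − (1/3)x_B.
Solving the two reaction functions simultaneously: (1 − (−1/3)(−1/3))x_B = 53/3 − (1/3)·16, so (8/9)x_B = 37/3 and x_B = 13.875.
Then x_E = 16 − (1/3)·13.875 = 11.375.
P_B = 123 − 3·13.875 − 2·11.375 = 58.625.

58.625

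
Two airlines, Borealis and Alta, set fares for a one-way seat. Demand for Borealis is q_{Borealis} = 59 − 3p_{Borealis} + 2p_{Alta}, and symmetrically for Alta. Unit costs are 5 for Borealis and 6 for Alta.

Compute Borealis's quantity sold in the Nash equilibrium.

41.0625

Borealis's profit: π = (p_{Borealis} − 5)(59 − 3p_{Borealis} + 2p_{Alta}).
∂π/∂p_{Borealis} = 74 − 6p_{Borealis} + 2p_{Alta} = 0 ⇒ p_{Borealis} = 37/3 + (1/3)p_{Alta}.
Similarly p_{Alta} = 77/6 + (1/3)p_{Borealis}.
Solving the two reaction functions simultaneously: (1 − (1/3)(1/3))p_{Borealis} = 37/3 + (1/3)·(77/6), so (8/9)p_{Borealis} = 299/18 and p_{Borealis} = 18.6875.
Then p_{Alta} = 77/6 + (1/3)·18.6875 = 19.0625.
q_{Borealis} = 59 − 3·18.6875 + 2·19.0625 = 41.0625.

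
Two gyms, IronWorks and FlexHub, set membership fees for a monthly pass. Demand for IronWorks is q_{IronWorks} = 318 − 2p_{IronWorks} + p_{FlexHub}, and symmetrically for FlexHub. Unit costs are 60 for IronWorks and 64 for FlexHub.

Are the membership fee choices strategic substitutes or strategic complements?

IronWorks's profit: π = (p_{IronWorks} − 60)(318 − 2p_{IronWorks} + p_{FlexHub}).
∂π/∂p_{IronWorks} = 438 − 4p_{IronWorks} + p_{FlexHub} = 0 ⇒ p_{IronWorks} = 109.5 + 0.25p_{FlexHub}.
The best-response slope dp_{IronWorks}/dp_{FlexHub} = 0.25 > 0: the reaction function is upward-sloping, so the choices are strategic complements.

strategic complements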